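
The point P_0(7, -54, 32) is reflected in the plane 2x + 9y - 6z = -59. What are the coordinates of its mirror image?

n = (2, 9, -6), |n|² = 121, n·P_0 − (-59) = -605, so t = -605/121 = -5.
Foot F = P_0 − (-5)·n = (17, -9, 2); the reflection is 2F − P_0 = (27, 36, -28).

(27, 36, -28)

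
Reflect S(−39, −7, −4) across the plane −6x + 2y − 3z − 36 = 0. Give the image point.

(9, -23, 20)

With n = (−6, 2, −3), the signed offset is (n·S − 36)/|n|² = 196/49 = 4.
S' = S − 2t·n = (−39, −7, −4) − 8·(−6, 2, −3) = (9, −23, 20).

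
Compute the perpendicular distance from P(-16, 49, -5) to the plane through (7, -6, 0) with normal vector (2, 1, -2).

The plane has equation n·(r − (7, -6, 0)) = 0, i.e. n·r = 8.
Then n·(-16, 49, -5) - 8 = 19.
|n| = √(4 + 1 + 4) = 3, so the distance is |19|/3 = 19/3.

19/3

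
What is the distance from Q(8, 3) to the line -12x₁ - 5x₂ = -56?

The normal to the line is n = (-12, -5) with |n| = 13.
|n·Q − (-56)| = |-111 − (-56)| = 55, so the distance is 55/13.

55/13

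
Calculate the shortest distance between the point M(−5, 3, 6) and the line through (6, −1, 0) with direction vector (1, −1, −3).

Direction vector d = (1, −1, −3).
AP = (−11, 4, 6), and AP × d = (−6, −27, 7).
|AP × d|² = 814 and |d|² = 11, so the distance is √(814/11) = √74.

√74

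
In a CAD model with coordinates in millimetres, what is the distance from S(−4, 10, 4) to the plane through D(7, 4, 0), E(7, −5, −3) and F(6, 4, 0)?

DE = (0, −9, −3) and DF = (−1, 0, 0), so a normal is n = DE × DF = (0, 3, −9).
Then n·(−4, 10, 4) − 12 = −18.
|n| = √(0 + 9 + 81) = 3√10, so the distance is |-18|/(3√10) = 6/√10.

3√10/5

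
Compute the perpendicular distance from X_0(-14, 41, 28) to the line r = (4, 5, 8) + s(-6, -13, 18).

Direction vector d = (-6, -13, 18).
AP = (-18, 36, 20); AP·d = 0, |AP|² = 2020, |d|² = 529.
distance² = |AP|² − (AP·d)²/|d|² = 2020 − 0/529 = 2020, so the distance is 2√505.

2√505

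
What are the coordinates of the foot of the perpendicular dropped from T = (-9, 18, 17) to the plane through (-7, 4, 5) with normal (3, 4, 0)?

n = (3, 4, 0), |n|² = 25, and n·T − (-5) = 50.
t = 50/25 = 2, so the foot is T − t·n = (-9, 18, 17) − 2·(3, 4, 0) = (-15, 10, 17).

(-15, 10, 17)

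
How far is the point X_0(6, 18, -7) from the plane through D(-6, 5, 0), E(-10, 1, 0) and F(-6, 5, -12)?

DE = (-4, -4, 0) and DF = (0, 0, -12), so a normal is n = DE × DF = (48, -48, 0).
n = (48, -48, 0); n·P − (-528) = -48; |n| = 48√2; distance = 48/(48√2) = 1/√2.

√2/2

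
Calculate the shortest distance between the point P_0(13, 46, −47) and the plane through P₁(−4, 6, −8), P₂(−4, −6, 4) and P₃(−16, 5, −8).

P₁P₂ = (0, −12, 12) and P₁P₃ = (−12, −1, 0), so a normal is n = P₁P₂ × P₁P₃ = (12, −144, −144).
Then n·(13, 46, −47) − 240 = 60.
|n| = √(144 + 20736 + 20736) = 204, so the distance is |60|/204 = 5/17.

5/17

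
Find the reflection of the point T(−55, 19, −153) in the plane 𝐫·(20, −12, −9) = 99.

(-259/5, 427/25, -3861/25)

With n = (20, −12, −9), the signed offset is (n·T − 99)/|n|² = -50/625 = -2/25.
T' = T − 2t·n = (−55, 19, −153) − (-4/25)·(20, −12, −9) = (−259/5, 427/25, −3861/25).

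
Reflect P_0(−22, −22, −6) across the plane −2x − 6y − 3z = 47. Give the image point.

n = (−2, −6, −3), |n|² = 49, n·P_0 − 47 = 147, so t = 147/49 = 3.
Foot F = P_0 − 3·n = (−16, −4, 3); the reflection is 2F − P_0 = (−10, 14, 12).

(-10, 14, 12)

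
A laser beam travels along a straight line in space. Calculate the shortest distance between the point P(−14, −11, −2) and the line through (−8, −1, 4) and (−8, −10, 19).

2√43

A direction vector is d = (0, −9, 15).
AP = (−6, −10, −6), and AP × d = (−204, 90, 54).
|AP × d|² = 52632 and |d|² = 306, so the distance is √(52632/306) = √172 = 2√43.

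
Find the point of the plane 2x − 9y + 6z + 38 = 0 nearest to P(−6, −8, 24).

(-10, 10, 12)

n = (2, −9, 6), |n|² = 121, and n·P − (-38) = 242.
t = 242/121 = 2, so the foot is P − t·n = (−6, −8, 24) − 2·(2, −9, 6) = (−10, 10, 12).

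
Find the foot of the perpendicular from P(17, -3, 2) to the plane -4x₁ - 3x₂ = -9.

The perpendicular from P has direction n = (-4, -3, 0): r = (17, -3, 2) + λ(-4, -3, 0).
Substitute into the plane: n·(P + λn) = -9 gives -59 + 25λ = -9, so λ = 2.
Foot = (17, -3, 2) + 2·(-4, -3, 0) = (9, -9, 2).

(9, -9, 2)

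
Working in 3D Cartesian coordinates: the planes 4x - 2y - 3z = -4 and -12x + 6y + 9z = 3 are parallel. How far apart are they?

3√29/29

Divide the second equation by -3 to match normals: 4x - 2y - 3z = -1.
With common normal n = (4, -2, -3) (|n| = √29), the distance is |(-4) − (-1)|/|n| = 3/√29.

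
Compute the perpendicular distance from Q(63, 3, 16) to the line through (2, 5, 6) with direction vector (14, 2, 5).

Direction vector d = (14, 2, 5).
AP = (61, -2, 10); AP·d = 900, |AP|² = 3825, |d|² = 225.
distance² = |AP|² − (AP·d)²/|d|² = 3825 − 810000/225 = 225, so the distance is 15.

15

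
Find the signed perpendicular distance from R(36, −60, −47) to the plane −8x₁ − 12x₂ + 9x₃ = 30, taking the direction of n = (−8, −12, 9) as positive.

n·R − 30 = -21.
|n| = 17, so the signed distance is -21/17.

-21/17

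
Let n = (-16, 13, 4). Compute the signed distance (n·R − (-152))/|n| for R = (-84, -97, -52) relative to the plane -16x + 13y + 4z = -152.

n·R − (-152) = 27.
|n| = 21, so the signed distance is 27/21 = 9/7.

9/7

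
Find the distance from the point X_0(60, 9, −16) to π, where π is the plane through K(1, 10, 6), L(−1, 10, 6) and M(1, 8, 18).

KL = (−2, 0, 0) and KM = (0, −2, 12), so a normal is n = KL × KM = (0, 24, 4).
Then n·(60, 9, −16) − 264 = −112.
|n| = √(0 + 576 + 16) = 4√37, so the distance is |-112|/(4√37) = 28/√37.

28√37/37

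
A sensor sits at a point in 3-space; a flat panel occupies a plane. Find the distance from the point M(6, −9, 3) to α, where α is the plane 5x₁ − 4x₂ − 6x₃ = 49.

d = |5·6 + (-4)·(-9) + (-6)·3 − 49| / √(25 + 16 + 36) = |-1| / √77 = 1/√77.

1/√77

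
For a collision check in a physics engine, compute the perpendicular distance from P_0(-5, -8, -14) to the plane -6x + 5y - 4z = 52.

Normal vector n = (-6, 5, -4), and n·(-5, -8, -14) - 52 = -6.
|n| = √(36 + 25 + 16) = √77, so the distance is |-6|/√77 = 6√77/77.

6√77/77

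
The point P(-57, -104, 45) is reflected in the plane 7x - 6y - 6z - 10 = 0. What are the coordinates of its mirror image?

(-557/11, -1204/11, 435/11)

n = (7, -6, -6), |n|² = 121, n·P − 10 = -55, so t = -55/121 = -5/11.
Foot F = P − (-5/11)·n = (-592/11, -1174/11, 465/11); the reflection is 2F − P = (-557/11, -1204/11, 435/11).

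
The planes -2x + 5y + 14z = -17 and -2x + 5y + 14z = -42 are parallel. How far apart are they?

5/3

Both planes have normal n = (-2, 5, 14), |n| = 15. Any point on the first plane is at distance |(-42) − (-17)|/|n| = 25/15 = 5/3 from the second.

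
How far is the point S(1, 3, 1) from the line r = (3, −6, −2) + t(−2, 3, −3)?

6√2

Direction vector d = (−2, 3, −3).
AP = (−2, 9, 3); AP·d = 22, |AP|² = 94, |d|² = 22.
distance² = |AP|² − (AP·d)²/|d|² = 94 − 484/22 = 72, so the distance is 6√2.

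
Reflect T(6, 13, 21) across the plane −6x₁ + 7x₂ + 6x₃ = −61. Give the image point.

(30, -15, -3)

n = (−6, 7, 6), |n|² = 121, n·T − (-61) = 242, so t = 242/121 = 2.
Foot F = T − 2·n = (18, −1, 9); the reflection is 2F − T = (30, −15, −3).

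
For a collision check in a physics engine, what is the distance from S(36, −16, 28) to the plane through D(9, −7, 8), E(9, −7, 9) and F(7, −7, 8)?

9

DE = (0, 0, 1) and DF = (−2, 0, 0), so a normal is n = DE × DF = (0, −2, 0).
Then n·(36, −16, 28) − 14 = 18.
|n| = √(0 + 4 + 0) = 2, so the distance is |18|/2 = 9.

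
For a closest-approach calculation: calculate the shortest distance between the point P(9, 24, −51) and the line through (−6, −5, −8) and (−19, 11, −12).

A direction vector is d = (−13, 16, −4).
AP = (15, 29, −43), and AP × d = (572, 619, 617).
|AP × d|² = 1091034 and |d|² = 441, so the distance is √(1091034/441) = √2474.

√2474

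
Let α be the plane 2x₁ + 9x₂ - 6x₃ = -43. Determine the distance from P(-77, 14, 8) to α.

Normal vector n = (2, 9, -6), and n·(-77, 14, 8) - (-43) = -33.
|n| = √(4 + 81 + 36) = 11, so the distance is |-33|/11 = 3.

3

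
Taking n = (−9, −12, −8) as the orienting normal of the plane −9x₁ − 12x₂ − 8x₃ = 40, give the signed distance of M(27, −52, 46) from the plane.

-27/17

n·M − 40 = -27.
|n| = 17, so the signed distance is -27/17.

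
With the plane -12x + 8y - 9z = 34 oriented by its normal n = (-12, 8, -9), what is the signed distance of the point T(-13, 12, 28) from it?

n·T − 34 = -34.
|n| = 17, so the signed distance is -34/17 = -2.

-2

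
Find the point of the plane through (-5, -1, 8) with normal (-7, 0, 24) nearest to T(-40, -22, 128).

(-5, -22, 8)

The perpendicular from T has direction n = (-7, 0, 24): r = (-40, -22, 128) + λ(-7, 0, 24).
Substitute into the plane: n·(T + λn) = 227 gives 3352 + 625λ = 227, so λ = -5.
Foot = (-40, -22, 128) + (-5)·(-7, 0, 24) = (-5, -22, 8).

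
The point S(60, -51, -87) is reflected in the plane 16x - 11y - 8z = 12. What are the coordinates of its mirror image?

n = (16, -11, -8), |n|² = 441, n·S − 12 = 2205, so t = 2205/441 = 5.
Foot F = S − 5·n = (-20, 4, -47); the reflection is 2F − S = (-100, 59, -7).

(-100, 59, -7)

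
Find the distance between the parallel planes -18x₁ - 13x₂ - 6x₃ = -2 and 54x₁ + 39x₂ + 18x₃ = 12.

2/23

Divide the second equation by -3 to match normals: -18x₁ - 13x₂ - 6x₃ = -4.
With common normal n = (-18, -13, -6) (|n| = 23), the distance is |(-2) − (-4)|/|n| = 2/23.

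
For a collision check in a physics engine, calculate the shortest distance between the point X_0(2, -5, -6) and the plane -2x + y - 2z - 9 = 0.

Normal vector n = (-2, 1, -2), and n·(2, -5, -6) - 9 = -6.
|n| = √(4 + 1 + 4) = 3, so the distance is |-6|/3 = 2.

2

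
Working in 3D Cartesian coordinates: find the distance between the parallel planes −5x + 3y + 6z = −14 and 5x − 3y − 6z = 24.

10/√70

Divide the second equation by -1 to match normals: −5x + 3y + 6z = -24.
Both planes have normal n = (−5, 3, 6), |n| = √70. Any point on the first plane is at distance |(-24) − (-14)|/|n| = 10/√70 from the second.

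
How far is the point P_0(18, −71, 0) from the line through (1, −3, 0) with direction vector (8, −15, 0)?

Direction vector d = (8, −15, 0).
AP = (17, −68, 0), and AP × d = (0, 0, 289).
|AP × d|² = 83521 and |d|² = 289, so the distance is √(83521/289) = √289 = 17.

17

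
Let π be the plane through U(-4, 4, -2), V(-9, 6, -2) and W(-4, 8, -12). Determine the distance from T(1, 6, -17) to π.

10/√33

UV = (-5, 2, 0) and UW = (0, 4, -10), so a normal is n = UV × UW = (-20, -50, -20).
n = (-20, -50, -20); n·P − (-80) = 100; |n| = 10√33; distance = 100/(10√33) = 10/√33.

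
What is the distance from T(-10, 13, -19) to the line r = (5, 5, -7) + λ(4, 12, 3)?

√433

Direction vector d = (4, 12, 3).
AP = (-15, 8, -12); AP·d = 0, |AP|² = 433, |d|² = 169.
distance² = |AP|² − (AP·d)²/|d|² = 433 − 0/169 = 433, so the distance is √433.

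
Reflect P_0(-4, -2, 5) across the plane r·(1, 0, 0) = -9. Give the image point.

With n = (1, 0, 0), the signed offset is (n·P_0 − (-9))/|n|² = 5/1 = 5.
P_0' = P_0 − 2t·n = (-4, -2, 5) − 10·(1, 0, 0) = (-14, -2, 5).

(-14, -2, 5)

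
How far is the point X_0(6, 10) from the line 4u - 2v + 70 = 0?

d = |4·6 + (-2)·10 − (-70)| / √(16 + 4) = |74|/(2√5) = 37/√5.

37√5/5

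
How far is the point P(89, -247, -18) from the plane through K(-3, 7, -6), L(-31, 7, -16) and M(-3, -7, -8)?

8

KL = (-28, 0, -10) and KM = (0, -14, -2), so a normal is n = KL × KM = (-140, -56, 392).
n = (-140, -56, 392); n·P − (-2324) = -3360; |n| = 420; distance = 3360/420 = 8.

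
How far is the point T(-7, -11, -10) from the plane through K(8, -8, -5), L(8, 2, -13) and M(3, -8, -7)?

KL = (0, 10, -8) and KM = (-5, 0, -2), so a normal is n = KL × KM = (-20, 40, 50).
n = (-20, 40, 50); n·P − (-730) = -70; |n| = 30√5; distance = 70/(30√5) = 7/(3√5).

7/(3√5)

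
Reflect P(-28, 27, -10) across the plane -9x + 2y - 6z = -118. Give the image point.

With n = (-9, 2, -6), the signed offset is (n·P − (-118))/|n|² = 484/121 = 4.
P' = P − 2t·n = (-28, 27, -10) − 8·(-9, 2, -6) = (44, 11, 38).

(44, 11, 38)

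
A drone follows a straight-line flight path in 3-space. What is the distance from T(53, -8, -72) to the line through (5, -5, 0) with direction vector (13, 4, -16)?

Direction vector d = (13, 4, -16).
AP = (48, -3, -72), and AP × d = (336, -168, 231).
|AP × d|² = 194481 and |d|² = 441, so the distance is √(194481/441) = √441 = 21.

21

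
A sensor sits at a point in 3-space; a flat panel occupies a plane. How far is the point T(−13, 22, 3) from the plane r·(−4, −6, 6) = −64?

√22/22

Normal vector n = (−4, −6, 6), and n·(−13, 22, 3) − (−64) = 2.
|n| = √(16 + 36 + 36) = 2√22, so the distance is |2|/(2√22) = √22/22.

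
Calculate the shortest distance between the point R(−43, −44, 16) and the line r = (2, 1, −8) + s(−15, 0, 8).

Direction vector d = (−15, 0, 8).
AP = (−45, −45, 24); AP·d = 867, |AP|² = 4626, |d|² = 289.
distance² = |AP|² − (AP·d)²/|d|² = 4626 − 751689/289 = 2025, so the distance is 45.

45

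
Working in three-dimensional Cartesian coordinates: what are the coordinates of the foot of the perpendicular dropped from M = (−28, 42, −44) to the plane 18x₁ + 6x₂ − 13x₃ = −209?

(-46, 36, -31)

n = (18, 6, −13), |n|² = 529, and n·M − (-209) = 529.
t = 529/529 = 1, so the foot is M − t·n = (−28, 42, −44) − 1·(18, 6, −13) = (−46, 36, −31).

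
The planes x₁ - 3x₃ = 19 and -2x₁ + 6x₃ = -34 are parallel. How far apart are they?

Divide the second equation by -2 to match normals: x₁ - 3x₃ = 17.
With common normal n = (1, 0, -3) (|n| = √10), the distance is |19 − 17|/|n| = 2/√10.

2/√10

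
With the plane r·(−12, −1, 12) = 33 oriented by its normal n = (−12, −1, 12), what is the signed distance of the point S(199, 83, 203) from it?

n·S − 33 = -68.
|n| = 17, so the signed distance is -68/17 = -4.

-4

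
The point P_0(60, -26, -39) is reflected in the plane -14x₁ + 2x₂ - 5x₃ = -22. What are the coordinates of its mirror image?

With n = (-14, 2, -5), the signed offset is (n·P_0 − (-22))/|n|² = -675/225 = -3.
P_0' = P_0 − 2t·n = (60, -26, -39) − (-6)·(-14, 2, -5) = (-24, -14, -69).

(-24, -14, -69)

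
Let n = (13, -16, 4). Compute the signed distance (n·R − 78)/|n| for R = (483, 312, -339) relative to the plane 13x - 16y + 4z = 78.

n·R − 78 = -147.
|n| = 21, so the signed distance is -147/21 = -7.

-7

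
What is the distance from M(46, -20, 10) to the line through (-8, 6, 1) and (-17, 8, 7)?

A direction vector is d = (-9, 2, 6).
AP = (54, -26, 9), and AP × d = (-174, -405, -126).
|AP × d|² = 210177 and |d|² = 121, so the distance is √(210177/121) = √1737 = 3√193.

3√193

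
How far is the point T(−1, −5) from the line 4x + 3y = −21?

2/5

d = |4·(-1) + 3·(-5) − (-21)| / √(16 + 9) = |2|/5 = 2/5.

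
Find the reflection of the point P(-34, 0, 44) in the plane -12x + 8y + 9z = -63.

With n = (-12, 8, 9), the signed offset is (n·P − (-63))/|n|² = 867/289 = 3.
P' = P − 2t·n = (-34, 0, 44) − 6·(-12, 8, 9) = (38, -48, -10).

(38, -48, -10)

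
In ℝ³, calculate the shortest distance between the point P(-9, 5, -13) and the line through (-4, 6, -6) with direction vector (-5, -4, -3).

5

Direction vector d = (-5, -4, -3).
AP = (-5, -1, -7), and AP × d = (-25, 20, 15).
|AP × d|² = 1250 and |d|² = 50, so the distance is √(1250/50) = √25 = 5.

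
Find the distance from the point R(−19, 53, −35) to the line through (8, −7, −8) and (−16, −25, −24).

3√562

A direction vector is d = (−24, −18, −16).
AP = (−27, 60, −27), and AP × d = (−1446, 216, 1926).
|AP × d|² = 5847048 and |d|² = 1156, so the distance is √(5847048/1156) = √5058 = 3√562.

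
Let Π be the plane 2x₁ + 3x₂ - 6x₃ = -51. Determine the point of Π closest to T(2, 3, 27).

(6, 9, 15)

The perpendicular from T has direction n = (2, 3, -6): r = (2, 3, 27) + t(2, 3, -6).
Substitute into the plane: n·(T + tn) = -51 gives -149 + 49t = -51, so t = 2.
Foot = (2, 3, 27) + 2·(2, 3, -6) = (6, 9, 15).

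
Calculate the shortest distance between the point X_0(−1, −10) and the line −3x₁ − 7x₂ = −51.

62√58/29

The normal to the line is n = (−3, −7) with |n| = √58.
|n·X_0 − (-51)| = |73 − (-51)| = 124, so the distance is 124/√58.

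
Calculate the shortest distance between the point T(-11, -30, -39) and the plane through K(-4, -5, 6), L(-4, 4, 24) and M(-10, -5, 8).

8/√46

KL = (0, 9, 18) and KM = (-6, 0, 2), so a normal is n = KL × KM = (18, -108, 54).
n = (18, -108, 54); n·P − 792 = 144; |n| = 18√46; distance = 144/(18√46) = 8/√46.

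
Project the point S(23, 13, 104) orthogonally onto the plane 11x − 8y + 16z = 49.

(-21, 45, 40)

The perpendicular from S has direction n = (11, −8, 16): r = (23, 13, 104) + t(11, −8, 16).
Substitute into the plane: n·(S + tn) = 49 gives 1813 + 441t = 49, so t = -4.
Foot = (23, 13, 104) + (-4)·(11, −8, 16) = (−21, 45, 40).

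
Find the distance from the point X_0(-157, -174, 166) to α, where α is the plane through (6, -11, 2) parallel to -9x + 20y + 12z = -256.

Parallel planes share the normal n = (-9, 20, 12); since (6, -11, 2) lies on the plane, its equation is -9x + 20y + 12z = -250.
Then n·(-157, -174, 166) - (-250) = 175.
|n| = √(81 + 400 + 144) = 25, so the distance is |175|/25 = 7.

7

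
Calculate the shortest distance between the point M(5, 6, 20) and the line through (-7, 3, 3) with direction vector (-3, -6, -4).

Direction vector d = (-3, -6, -4).
AP = (12, 3, 17), and AP × d = (90, -3, -63).
|AP × d|² = 12078 and |d|² = 61, so the distance is √(12078/61) = √198 = 3√22.

3√22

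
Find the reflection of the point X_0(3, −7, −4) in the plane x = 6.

(9, -7, -4)

With n = (1, 0, 0), the signed offset is (n·X_0 − 6)/|n|² = -3/1 = -3.
X_0' = X_0 − 2t·n = (3, −7, −4) − (-6)·(1, 0, 0) = (9, −7, −4).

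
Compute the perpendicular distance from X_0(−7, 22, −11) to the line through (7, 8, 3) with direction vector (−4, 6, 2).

Direction vector d = (−4, 6, 2).
AP = (−14, 14, −14); AP·d = 112, |AP|² = 588, |d|² = 56.
distance² = |AP|² − (AP·d)²/|d|² = 588 − 12544/56 = 364, so the distance is 2√91.

2√91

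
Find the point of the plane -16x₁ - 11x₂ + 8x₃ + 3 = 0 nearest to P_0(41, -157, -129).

(893/21, -3275/21, -2725/21)

The perpendicular from P_0 has direction n = (-16, -11, 8): r = (41, -157, -129) + t(-16, -11, 8).
Substitute into the plane: n·(P_0 + tn) = -3 gives 39 + 441t = -3, so t = -2/21.
Foot = (41, -157, -129) + (-2/21)·(-16, -11, 8) = (893/21, -3275/21, -2725/21).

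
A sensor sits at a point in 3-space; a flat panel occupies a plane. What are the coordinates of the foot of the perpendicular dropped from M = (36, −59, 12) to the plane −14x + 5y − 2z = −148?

(-6, -44, 6)

The perpendicular from M has direction n = (−14, 5, −2): r = (36, −59, 12) + λ(−14, 5, −2).
Substitute into the plane: n·(M + λn) = -148 gives -823 + 225λ = -148, so λ = 3.
Foot = (36, −59, 12) + 3·(−14, 5, −2) = (−6, −44, 6).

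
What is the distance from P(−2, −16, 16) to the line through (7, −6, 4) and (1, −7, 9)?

A direction vector is d = (−6, −1, 5).
AP = (−9, −10, 12); AP·d = 124, |AP|² = 325, |d|² = 62.
distance² = |AP|² − (AP·d)²/|d|² = 325 − 15376/62 = 77, so the distance is √77.

√77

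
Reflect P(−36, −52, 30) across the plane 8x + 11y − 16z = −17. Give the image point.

With n = (8, 11, −16), the signed offset is (n·P − (-17))/|n|² = -1323/441 = -3.
P' = P − 2t·n = (−36, −52, 30) − (-6)·(8, 11, −16) = (12, 14, −66).

(12, 14, -66)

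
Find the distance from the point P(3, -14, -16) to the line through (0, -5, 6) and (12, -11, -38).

3√5

A direction vector is d = (12, -6, -44).
AP = (3, -9, -22); AP·d = 1058, |AP|² = 574, |d|² = 2116.
distance² = |AP|² − (AP·d)²/|d|² = 574 − 1119364/2116 = 45, so the distance is 3√5.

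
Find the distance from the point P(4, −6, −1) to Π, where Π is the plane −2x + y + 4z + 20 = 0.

n = (−2, 1, 4); n·P − (-20) = 2; |n| = √21; distance = 2/√21.

2√21/21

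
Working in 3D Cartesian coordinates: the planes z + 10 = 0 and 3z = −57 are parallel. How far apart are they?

9

Divide the second equation by 3 to match normals: z = -19.
Both planes have normal n = (0, 0, 1), |n| = 1. Any point on the first plane is at distance |(-19) − (-10)|/|n| = 9/1 = 9 from the second.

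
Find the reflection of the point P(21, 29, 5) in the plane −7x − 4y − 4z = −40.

With n = (−7, −4, −4), the signed offset is (n·P − (-40))/|n|² = -243/81 = -3.
P' = P − 2t·n = (21, 29, 5) − (-6)·(−7, −4, −4) = (−21, 5, −19).

(-21, 5, -19)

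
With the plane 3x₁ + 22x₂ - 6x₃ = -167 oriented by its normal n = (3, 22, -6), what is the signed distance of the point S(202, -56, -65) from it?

n·S − (-167) = -69.
|n| = 23, so the signed distance is -69/23 = -3.

-3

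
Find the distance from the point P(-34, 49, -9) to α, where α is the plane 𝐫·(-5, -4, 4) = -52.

10√57/57

n = (-5, -4, 4); n·P − (-52) = -10; |n| = √57; distance = 10/√57 = 10√57/57.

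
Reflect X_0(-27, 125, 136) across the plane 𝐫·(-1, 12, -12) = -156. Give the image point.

With n = (-1, 12, -12), the signed offset is (n·X_0 − (-156))/|n|² = 51/289 = 3/17.
X_0' = X_0 − 2t·n = (-27, 125, 136) − (6/17)·(-1, 12, -12) = (-453/17, 2053/17, 2384/17).

(-453/17, 2053/17, 2384/17)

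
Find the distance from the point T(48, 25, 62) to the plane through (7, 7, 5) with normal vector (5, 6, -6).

The plane has equation n·(r − (7, 7, 5)) = 0, i.e. n·r = 47.
n = (5, 6, -6); n·P − 47 = -29; |n| = √97; distance = 29/√97 = 29√97/97.

29√97/97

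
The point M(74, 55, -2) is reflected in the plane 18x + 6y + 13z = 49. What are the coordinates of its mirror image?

(-34, 19, -80)

With n = (18, 6, 13), the signed offset is (n·M − 49)/|n|² = 1587/529 = 3.
M' = M − 2t·n = (74, 55, -2) − 6·(18, 6, 13) = (-34, 19, -80).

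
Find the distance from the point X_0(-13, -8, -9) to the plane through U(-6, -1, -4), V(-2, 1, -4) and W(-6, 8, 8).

UV = (4, 2, 0) and UW = (0, 9, 12), so a normal is n = UV × UW = (24, -48, 36).
n = (24, -48, 36); n·P − (-240) = -12; |n| = 12√29; distance = 12/(12√29) = 1/√29.

√29/29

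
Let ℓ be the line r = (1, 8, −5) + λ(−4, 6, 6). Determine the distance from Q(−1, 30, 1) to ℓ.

Direction vector d = (−4, 6, 6).
AP = (−2, 22, 6); AP·d = 176, |AP|² = 524, |d|² = 88.
distance² = |AP|² − (AP·d)²/|d|² = 524 − 30976/88 = 172, so the distance is 2√43.

2√43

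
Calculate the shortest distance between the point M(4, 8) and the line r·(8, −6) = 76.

46/5

d = |8·4 + (-6)·8 − 76| / √(64 + 36) = |-92|/10 = 46/5.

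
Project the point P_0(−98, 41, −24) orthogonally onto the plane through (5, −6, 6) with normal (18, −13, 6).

(-8, -24, 6)

n = (18, −13, 6), |n|² = 529, and n·P_0 − 204 = -2645.
t = -2645/529 = -5, so the foot is P_0 − t·n = (−98, 41, −24) − (-5)·(18, −13, 6) = (−8, −24, 6).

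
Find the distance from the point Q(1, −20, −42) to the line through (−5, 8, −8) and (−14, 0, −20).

A direction vector is d = (−9, −8, −12).
AP = (6, −28, −34), and AP × d = (64, 378, −300).
|AP × d|² = 236980 and |d|² = 289, so the distance is √(236980/289) = √820 = 2√205.

2√205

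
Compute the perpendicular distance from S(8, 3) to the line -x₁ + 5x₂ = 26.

19/√26

d = |(-1)·8 + 5·3 − 26| / √(1 + 25) = |-19|/√26 = 19/√26.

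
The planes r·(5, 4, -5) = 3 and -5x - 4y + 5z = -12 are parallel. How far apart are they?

Divide the second equation by -1 to match normals: 5x + 4y - 5z = 12.
Both planes have normal n = (5, 4, -5), |n| = √66. Any point on the first plane is at distance |12 − 3|/|n| = 9/√66 from the second.

9/√66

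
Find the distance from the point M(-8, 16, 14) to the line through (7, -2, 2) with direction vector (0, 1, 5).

Direction vector d = (0, 1, 5).
AP = (-15, 18, 12), and AP × d = (78, 75, -15).
|AP × d|² = 11934 and |d|² = 26, so the distance is √(11934/26) = √459 = 3√51.

3√51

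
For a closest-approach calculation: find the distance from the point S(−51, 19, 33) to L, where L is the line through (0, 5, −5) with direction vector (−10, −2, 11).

Direction vector d = (−10, −2, 11).
AP = (−51, 14, 38); AP·d = 900, |AP|² = 4241, |d|² = 225.
distance² = |AP|² − (AP·d)²/|d|² = 4241 − 810000/225 = 641, so the distance is √641.

√641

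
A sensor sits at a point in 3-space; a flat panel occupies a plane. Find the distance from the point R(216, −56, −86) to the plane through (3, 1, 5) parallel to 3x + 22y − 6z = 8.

3

Parallel planes share the normal n = (3, 22, −6); since (3, 1, 5) lies on the plane, its equation is 3x + 22y − 6z = 1.
d = |3·216 + 22·(-56) + (-6)·(-86) − 1| / √(9 + 484 + 36) = |-69| / 23 = 3.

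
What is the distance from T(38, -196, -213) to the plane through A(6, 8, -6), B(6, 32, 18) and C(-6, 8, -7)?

AB = (0, 24, 24) and AC = (-12, 0, -1), so a normal is n = AB × AC = (-24, -288, 288).
d = |(-24)·38 + (-288)·(-196) + 288·(-213) − (-4176)| / √(576 + 82944 + 82944) = |-1632| / 408 = 4.

4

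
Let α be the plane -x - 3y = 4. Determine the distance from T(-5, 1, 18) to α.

n = (-1, -3, 0); n·P − 4 = -2; |n| = √10; distance = 2/√10.

2/√10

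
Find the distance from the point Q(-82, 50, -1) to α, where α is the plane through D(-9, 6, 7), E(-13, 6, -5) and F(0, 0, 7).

26/11

DE = (-4, 0, -12) and DF = (9, -6, 0), so a normal is n = DE × DF = (-72, -108, 24).
Then n·(-82, 50, -1) - 168 = 312.
|n| = √(5184 + 11664 + 576) = 132, so the distance is |312|/132 = 26/11.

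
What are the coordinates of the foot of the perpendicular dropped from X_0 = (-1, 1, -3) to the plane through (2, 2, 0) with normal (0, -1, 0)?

(-1, 2, -3)

n = (0, -1, 0), |n|² = 1, and n·X_0 − (-2) = 1.
t = 1/1 = 1, so the foot is X_0 − t·n = (-1, 1, -3) − 1·(0, -1, 0) = (-1, 2, -3).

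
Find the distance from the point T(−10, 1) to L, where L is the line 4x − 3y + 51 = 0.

8/5

d = |4·(-10) + (-3)·1 − (-51)| / √(16 + 9) = |8|/5 = 8/5.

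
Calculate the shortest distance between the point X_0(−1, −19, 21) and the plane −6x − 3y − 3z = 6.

n = (−6, −3, −3); n·P − 6 = -6; |n| = 3√6; distance = 6/(3√6) = √6/3.

√6/3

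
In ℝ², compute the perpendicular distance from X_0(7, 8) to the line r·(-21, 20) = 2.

11/29

The normal to the line is n = (-21, 20) with |n| = 29.
|n·X_0 − 2| = |13 − 2| = 11, so the distance is 11/29.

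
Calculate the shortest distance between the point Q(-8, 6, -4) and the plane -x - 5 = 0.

d = |(-1)·(-8) − 5| / √(1 + 0 + 0) = |3| / 1 = 3.

3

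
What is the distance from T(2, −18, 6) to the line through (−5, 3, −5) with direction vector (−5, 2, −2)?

Direction vector d = (−5, 2, −2).
AP = (7, −21, 11), and AP × d = (20, −41, −91).
|AP × d|² = 10362 and |d|² = 33, so the distance is √(10362/33) = √314.

√314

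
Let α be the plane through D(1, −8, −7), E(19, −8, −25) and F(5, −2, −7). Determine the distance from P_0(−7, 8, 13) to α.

2√22/11

DE = (18, 0, −18) and DF = (4, 6, 0), so a normal is n = DE × DF = (108, −72, 108).
Then n·(−7, 8, 13) − (−72) = 144.
|n| = √(11664 + 5184 + 11664) = 36√22, so the distance is |144|/(36√22) = 4/√22.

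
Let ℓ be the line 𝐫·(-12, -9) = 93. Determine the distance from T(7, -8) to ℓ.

d = |(-12)·7 + (-9)·(-8) − 93| / √(144 + 81) = |-105|/15 = 7.

7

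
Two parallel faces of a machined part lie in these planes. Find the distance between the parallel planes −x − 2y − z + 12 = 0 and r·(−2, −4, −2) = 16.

20/√6

Divide the second equation by 2 to match normals: −x − 2y − z = 8.
Both planes have normal n = (−1, −2, −1), |n| = √6. Any point on the first plane is at distance |8 − (-12)|/|n| = 20/√6 from the second.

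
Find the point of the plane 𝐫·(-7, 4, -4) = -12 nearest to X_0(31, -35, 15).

(-4, -15, -5)

n = (-7, 4, -4), |n|² = 81, and n·X_0 − (-12) = -405.
t = -405/81 = -5, so the foot is X_0 − t·n = (31, -35, 15) − (-5)·(-7, 4, -4) = (-4, -15, -5).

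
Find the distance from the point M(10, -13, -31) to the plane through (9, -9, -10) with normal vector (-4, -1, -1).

The plane has equation n·(r − (9, -9, -10)) = 0, i.e. n·r = -17.
Then n·(10, -13, -31) - (-17) = 21.
|n| = √(16 + 1 + 1) = 3√2, so the distance is |21|/(3√2) = 7√2/2.

7√2/2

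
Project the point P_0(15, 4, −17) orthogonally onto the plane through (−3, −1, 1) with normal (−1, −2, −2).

n = (−1, −2, −2), |n|² = 9, and n·P_0 − 3 = 8.
t = 8/9, so the foot is P_0 − t·n = (15, 4, −17) − (8/9)·(−1, −2, −2) = (143/9, 52/9, −137/9).

(143/9, 52/9, -137/9)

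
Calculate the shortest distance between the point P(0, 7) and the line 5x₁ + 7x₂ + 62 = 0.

111/√74

The normal to the line is n = (5, 7) with |n| = √74.
|n·P − (-62)| = |49 − (-62)| = 111, so the distance is 111/√74 = 3√74/2.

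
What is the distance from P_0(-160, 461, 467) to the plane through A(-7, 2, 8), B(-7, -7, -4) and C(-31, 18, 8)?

9

AB = (0, -9, -12) and AC = (-24, 16, 0), so a normal is n = AB × AC = (192, 288, -216).
Then n·(-160, 461, 467) - (-2496) = 3672.
|n| = √(36864 + 82944 + 46656) = 408, so the distance is |3672|/408 = 9.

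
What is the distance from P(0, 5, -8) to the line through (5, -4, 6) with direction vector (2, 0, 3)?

√94

Direction vector d = (2, 0, 3).
AP = (-5, 9, -14); AP·d = -52, |AP|² = 302, |d|² = 13.
distance² = |AP|² − (AP·d)²/|d|² = 302 − 2704/13 = 94, so the distance is √94.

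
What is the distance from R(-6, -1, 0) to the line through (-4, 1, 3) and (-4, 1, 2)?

2√2

A direction vector is d = (0, 0, -1).
AP = (-2, -2, -3), and AP × d = (2, -2, 0).
|AP × d|² = 8 and |d|² = 1, so the distance is √8 = 2√2.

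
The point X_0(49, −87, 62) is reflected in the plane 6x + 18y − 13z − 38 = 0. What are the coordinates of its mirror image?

(97, 57, -42)

n = (6, 18, −13), |n|² = 529, n·X_0 − 38 = -2116, so t = -2116/529 = -4.
Foot F = X_0 − (-4)·n = (73, −15, 10); the reflection is 2F − X_0 = (97, 57, −42).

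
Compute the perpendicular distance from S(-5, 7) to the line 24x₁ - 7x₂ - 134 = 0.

303/25

The normal to the line is n = (24, -7) with |n| = 25.
|n·S − 134| = |-169 − 134| = 303, so the distance is 303/25.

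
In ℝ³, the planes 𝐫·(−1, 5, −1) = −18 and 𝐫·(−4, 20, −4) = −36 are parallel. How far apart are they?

Divide the second equation by 4 to match normals: −x + 5y − z = -9.
With common normal n = (−1, 5, −1) (|n| = 3√3), the distance is |(-18) − (-9)|/|n| = 9/(3√3) = √3.

√3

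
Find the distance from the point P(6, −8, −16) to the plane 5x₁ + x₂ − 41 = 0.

19√26/26

n = (5, 1, 0); n·P − 41 = -19; |n| = √26; distance = 19/√26.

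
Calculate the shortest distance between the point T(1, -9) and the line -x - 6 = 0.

7

d = |(-1)·1 + 0·(-9) − 6| / √(1 + 0) = |-7|/1 = 7.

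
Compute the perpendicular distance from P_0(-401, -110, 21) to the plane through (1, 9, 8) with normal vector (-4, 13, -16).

The plane has equation n·(r − (1, 9, 8)) = 0, i.e. n·r = -15.
Then n·(-401, -110, 21) - (-15) = -147.
|n| = √(16 + 169 + 256) = 21, so the distance is |-147|/21 = 7.

7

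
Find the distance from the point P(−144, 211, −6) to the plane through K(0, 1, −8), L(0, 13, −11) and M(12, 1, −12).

KL = (0, 12, −3) and KM = (12, 0, −4), so a normal is n = KL × KM = (−48, −36, −144).
Then n·(−144, 211, −6) − 1116 = −936.
|n| = √(2304 + 1296 + 20736) = 156, so the distance is |-936|/156 = 6.

6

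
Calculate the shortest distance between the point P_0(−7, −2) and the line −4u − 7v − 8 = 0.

d = |(-4)·(-7) + (-7)·(-2) − 8| / √(16 + 49) = |34|/√65 = 34/√65.

34/√65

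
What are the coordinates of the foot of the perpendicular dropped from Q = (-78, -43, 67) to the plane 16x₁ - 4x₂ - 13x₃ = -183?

n = (16, -4, -13), |n|² = 441, and n·Q − (-183) = -1764.
t = -1764/441 = -4, so the foot is Q − t·n = (-78, -43, 67) − (-4)·(16, -4, -13) = (-14, -59, 15).

(-14, -59, 15)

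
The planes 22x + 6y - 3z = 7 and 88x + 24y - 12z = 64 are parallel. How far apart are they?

Divide the second equation by 4 to match normals: 22x + 6y - 3z = 16.
With common normal n = (22, 6, -3) (|n| = 23), the distance is |7 − 16|/|n| = 9/23.

9/23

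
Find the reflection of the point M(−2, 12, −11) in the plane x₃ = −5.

(-2, 12, 1)

With n = (0, 0, 1), the signed offset is (n·M − (-5))/|n|² = -6/1 = -6.
M' = M − 2t·n = (−2, 12, −11) − (-12)·(0, 0, 1) = (−2, 12, 1).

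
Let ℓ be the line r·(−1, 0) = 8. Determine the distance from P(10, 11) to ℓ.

18

d = |(-1)·10 + 0·11 − 8| / √(1 + 0) = |-18|/1 = 18.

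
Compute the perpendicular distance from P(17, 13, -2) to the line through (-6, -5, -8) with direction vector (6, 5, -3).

Direction vector d = (6, 5, -3).
AP = (23, 18, 6); AP·d = 210, |AP|² = 889, |d|² = 70.
distance² = |AP|² − (AP·d)²/|d|² = 889 − 44100/70 = 259, so the distance is √259.

√259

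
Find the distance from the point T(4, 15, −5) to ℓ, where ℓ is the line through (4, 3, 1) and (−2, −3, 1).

A direction vector is d = (−6, −6, 0).
AP = (0, 12, −6), and AP × d = (−36, 36, 72).
|AP × d|² = 7776 and |d|² = 72, so the distance is √(7776/72) = √108 = 6√3.

6√3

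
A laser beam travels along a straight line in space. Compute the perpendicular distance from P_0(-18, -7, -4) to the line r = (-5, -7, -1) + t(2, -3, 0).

3√14

Direction vector d = (2, -3, 0).
AP = (-13, 0, -3); AP·d = -26, |AP|² = 178, |d|² = 13.
distance² = |AP|² − (AP·d)²/|d|² = 178 − 676/13 = 126, so the distance is 3√14.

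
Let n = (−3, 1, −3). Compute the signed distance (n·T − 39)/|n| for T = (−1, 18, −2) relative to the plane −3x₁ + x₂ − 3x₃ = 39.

-12/√19

n·T − 39 = -12.
|n| = √19, so the signed distance is -12/√19.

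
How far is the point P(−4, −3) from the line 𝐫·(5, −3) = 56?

67√34/34

d = |5·(-4) + (-3)·(-3) − 56| / √(25 + 9) = |-67|/√34 = 67√34/34.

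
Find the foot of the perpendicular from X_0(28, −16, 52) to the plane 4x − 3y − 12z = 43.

n = (4, −3, −12), |n|² = 169, and n·X_0 − 43 = -507.
t = -507/169 = -3, so the foot is X_0 − t·n = (28, −16, 52) − (-3)·(4, −3, −12) = (40, −25, 16).

(40, -25, 16)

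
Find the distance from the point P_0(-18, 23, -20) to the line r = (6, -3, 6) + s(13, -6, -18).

Direction vector d = (13, -6, -18).
AP = (-24, 26, -26), and AP × d = (-624, -770, -194).
|AP × d|² = 1019912 and |d|² = 529, so the distance is √(1019912/529) = √1928 = 2√482.

2√482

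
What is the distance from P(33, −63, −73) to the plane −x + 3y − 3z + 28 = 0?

n = (−1, 3, −3); n·P − (-28) = 25; |n| = √19; distance = 25/√19 = 25√19/19.

25√19/19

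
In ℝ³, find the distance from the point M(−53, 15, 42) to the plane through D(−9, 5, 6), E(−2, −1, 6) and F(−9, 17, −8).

2

DE = (7, −6, 0) and DF = (0, 12, −14), so a normal is n = DE × DF = (84, 98, 84).
d = |84·(-53) + 98·15 + 84·42 − 238| / √(7056 + 9604 + 7056) = |308| / 154 = 2.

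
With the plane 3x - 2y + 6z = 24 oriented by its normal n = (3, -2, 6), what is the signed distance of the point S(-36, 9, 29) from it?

24/7

n·S − 24 = 24.
|n| = 7, so the signed distance is 24/7.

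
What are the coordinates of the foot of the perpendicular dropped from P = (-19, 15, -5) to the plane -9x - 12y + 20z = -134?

The perpendicular from P has direction n = (-9, -12, 20): r = (-19, 15, -5) + λ(-9, -12, 20).
Substitute into the plane: n·(P + λn) = -134 gives -109 + 625λ = -134, so λ = -1/25.
Foot = (-19, 15, -5) + (-1/25)·(-9, -12, 20) = (-466/25, 387/25, -29/5).

(-466/25, 387/25, -29/5)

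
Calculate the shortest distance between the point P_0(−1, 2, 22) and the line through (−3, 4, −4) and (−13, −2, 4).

22

A direction vector is d = (−10, −6, 8).
AP = (2, −2, 26); AP·d = 200, |AP|² = 684, |d|² = 200.
distance² = |AP|² − (AP·d)²/|d|² = 684 − 40000/200 = 484, so the distance is 22.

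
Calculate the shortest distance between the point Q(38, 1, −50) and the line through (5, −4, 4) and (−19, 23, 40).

√1429

A direction vector is d = (−24, 27, 36).
AP = (33, 5, −54); AP·d = -2601, |AP|² = 4030, |d|² = 2601.
distance² = |AP|² − (AP·d)²/|d|² = 4030 − 6765201/2601 = 1429, so the distance is √1429.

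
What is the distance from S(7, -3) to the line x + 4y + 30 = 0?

25/√17

d = |1·7 + 4·(-3) − (-30)| / √(1 + 16) = |25|/√17 = 25√17/17.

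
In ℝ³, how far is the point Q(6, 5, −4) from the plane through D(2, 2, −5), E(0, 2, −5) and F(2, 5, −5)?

DE = (−2, 0, 0) and DF = (0, 3, 0), so a normal is n = DE × DF = (0, 0, −6).
n = (0, 0, −6); n·P − 30 = -6; |n| = 6; distance = 6/6 = 1.

1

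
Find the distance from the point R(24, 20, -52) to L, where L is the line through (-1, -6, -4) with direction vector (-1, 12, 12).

2√829

Direction vector d = (-1, 12, 12).
AP = (25, 26, -48), and AP × d = (888, -252, 326).
|AP × d|² = 958324 and |d|² = 289, so the distance is √(958324/289) = √3316 = 2√829.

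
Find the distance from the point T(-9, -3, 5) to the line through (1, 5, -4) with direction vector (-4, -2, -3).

Direction vector d = (-4, -2, -3).
AP = (-10, -8, 9), and AP × d = (42, -66, -12).
|AP × d|² = 6264 and |d|² = 29, so the distance is √(6264/29) = √216 = 6√6.

6√6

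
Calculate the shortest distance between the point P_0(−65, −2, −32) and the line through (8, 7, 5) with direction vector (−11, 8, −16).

Direction vector d = (−11, 8, −16).
AP = (−73, −9, −37), and AP × d = (440, −761, −683).
|AP × d|² = 1239210 and |d|² = 441, so the distance is √(1239210/441) = √2810.

√2810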